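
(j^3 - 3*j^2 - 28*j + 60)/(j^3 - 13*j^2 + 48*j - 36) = (j^2 + 3*j - 10)/(j^2 - 7*j + 6)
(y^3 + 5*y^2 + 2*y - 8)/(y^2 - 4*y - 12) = (y^2 + 3*y - 4)/(y - 6)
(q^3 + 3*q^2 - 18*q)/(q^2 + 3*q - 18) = q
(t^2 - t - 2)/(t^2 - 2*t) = (t + 1)/t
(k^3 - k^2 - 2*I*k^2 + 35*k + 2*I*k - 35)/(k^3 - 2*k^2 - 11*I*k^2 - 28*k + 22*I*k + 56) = (k^2 + k*(-1 + 5*I) - 5*I)/(k^2 + k*(-2 - 4*I) + 8*I)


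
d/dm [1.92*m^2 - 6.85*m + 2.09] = 3.84*m - 6.85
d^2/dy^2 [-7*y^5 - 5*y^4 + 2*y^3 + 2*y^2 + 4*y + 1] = -140*y^3 - 60*y^2 + 12*y + 4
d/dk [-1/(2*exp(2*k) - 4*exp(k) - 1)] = 4*(exp(k) - 1)*exp(k)/(-2*exp(2*k) + 4*exp(k) + 1)^2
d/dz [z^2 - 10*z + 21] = 2*z - 10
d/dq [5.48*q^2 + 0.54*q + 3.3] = 10.96*q + 0.54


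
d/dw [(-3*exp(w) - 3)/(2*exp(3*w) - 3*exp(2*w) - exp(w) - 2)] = 3*(-(exp(w) + 1)*(-6*exp(2*w) + 6*exp(w) + 1) - 2*exp(3*w) + 3*exp(2*w) + exp(w) + 2)*exp(w)/(-2*exp(3*w) + 3*exp(2*w) + exp(w) + 2)^2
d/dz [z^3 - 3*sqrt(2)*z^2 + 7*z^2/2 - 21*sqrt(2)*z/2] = 3*z^2 - 6*sqrt(2)*z + 7*z - 21*sqrt(2)/2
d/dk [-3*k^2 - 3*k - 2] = -6*k - 3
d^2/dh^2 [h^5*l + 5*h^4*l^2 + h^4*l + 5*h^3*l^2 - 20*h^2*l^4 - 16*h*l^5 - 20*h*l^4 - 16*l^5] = 2*l*(10*h^3 + 30*h^2*l + 6*h^2 + 15*h*l - 20*l^3)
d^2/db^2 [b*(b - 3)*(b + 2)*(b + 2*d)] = 12*b^2 + 12*b*d - 6*b - 4*d - 12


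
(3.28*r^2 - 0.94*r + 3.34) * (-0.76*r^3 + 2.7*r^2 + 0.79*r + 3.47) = -2.4928*r^5 + 9.5704*r^4 - 2.4852*r^3 + 19.657*r^2 - 0.6232*r + 11.5898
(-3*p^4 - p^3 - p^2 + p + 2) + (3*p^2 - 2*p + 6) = -3*p^4 - p^3 + 2*p^2 - p + 8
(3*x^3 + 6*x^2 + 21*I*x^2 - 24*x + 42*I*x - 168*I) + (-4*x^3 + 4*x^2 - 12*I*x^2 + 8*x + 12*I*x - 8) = -x^3 + 10*x^2 + 9*I*x^2 - 16*x + 54*I*x - 8 - 168*I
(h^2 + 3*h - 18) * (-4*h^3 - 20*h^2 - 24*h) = -4*h^5 - 32*h^4 - 12*h^3 + 288*h^2 + 432*h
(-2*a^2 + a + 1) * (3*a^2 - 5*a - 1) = -6*a^4 + 13*a^3 - 6*a - 1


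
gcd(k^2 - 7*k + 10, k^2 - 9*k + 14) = k - 2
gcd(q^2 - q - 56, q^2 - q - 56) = q^2 - q - 56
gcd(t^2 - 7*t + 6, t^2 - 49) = 1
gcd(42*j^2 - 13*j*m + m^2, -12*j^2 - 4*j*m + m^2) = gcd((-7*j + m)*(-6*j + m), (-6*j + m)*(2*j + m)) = 6*j - m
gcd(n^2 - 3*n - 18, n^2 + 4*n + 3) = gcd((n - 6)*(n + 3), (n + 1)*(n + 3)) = n + 3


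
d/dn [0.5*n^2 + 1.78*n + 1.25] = 1.0*n + 1.78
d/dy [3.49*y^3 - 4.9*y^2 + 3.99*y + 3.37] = 10.47*y^2 - 9.8*y + 3.99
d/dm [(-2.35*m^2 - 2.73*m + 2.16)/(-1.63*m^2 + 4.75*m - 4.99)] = (-15.6124*m^2 + 30.4946*m + 3.3627)/(2.6569*m^4 - 15.485*m^3 + 38.8299*m^2 - 47.405*m + 24.9001)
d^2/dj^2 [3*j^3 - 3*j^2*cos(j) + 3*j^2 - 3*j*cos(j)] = 3*j^2*cos(j) + 12*j*sin(j) + 3*j*cos(j) + 18*j - 6*sqrt(2)*cos(j + pi/4) + 6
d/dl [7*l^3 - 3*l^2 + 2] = 3*l*(7*l - 2)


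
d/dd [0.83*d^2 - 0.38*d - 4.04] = 1.66*d - 0.38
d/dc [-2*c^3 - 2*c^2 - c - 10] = -6*c^2 - 4*c - 1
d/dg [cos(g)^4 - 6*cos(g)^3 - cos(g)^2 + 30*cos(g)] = 2*(-2*cos(g)^3 + 9*cos(g)^2 + cos(g) - 15)*sin(g)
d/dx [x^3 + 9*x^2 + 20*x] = 3*x^2 + 18*x + 20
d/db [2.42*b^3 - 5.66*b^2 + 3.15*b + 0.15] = 7.26*b^2 - 11.32*b + 3.15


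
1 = 1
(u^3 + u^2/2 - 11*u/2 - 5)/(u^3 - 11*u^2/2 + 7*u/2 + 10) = (u + 2)/(u - 4)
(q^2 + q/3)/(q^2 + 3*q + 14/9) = 3*q*(3*q + 1)/(9*q^2 + 27*q + 14)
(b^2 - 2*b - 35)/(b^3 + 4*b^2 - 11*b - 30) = (b - 7)/(b^2 - b - 6)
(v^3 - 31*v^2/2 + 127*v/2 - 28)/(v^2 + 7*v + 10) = (2*v^3 - 31*v^2 + 127*v - 56)/(2*(v^2 + 7*v + 10))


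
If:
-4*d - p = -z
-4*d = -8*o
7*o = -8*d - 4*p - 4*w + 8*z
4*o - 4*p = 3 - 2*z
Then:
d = z/9 + 1/6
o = z/18 + 1/12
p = 5*z/9 - 2/3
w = 9*z/8 + 3/16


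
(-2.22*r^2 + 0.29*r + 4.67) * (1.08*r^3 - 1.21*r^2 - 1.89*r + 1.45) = -2.3976*r^5 + 2.9994*r^4 + 8.8885*r^3 - 9.4178*r^2 - 8.4058*r + 6.7715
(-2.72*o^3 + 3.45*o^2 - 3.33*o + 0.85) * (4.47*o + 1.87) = -12.1584*o^4 + 10.3351*o^3 - 8.4336*o^2 - 2.4276*o + 1.5895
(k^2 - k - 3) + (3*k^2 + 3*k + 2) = 4*k^2 + 2*k - 1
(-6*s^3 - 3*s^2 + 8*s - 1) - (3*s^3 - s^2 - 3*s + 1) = -9*s^3 - 2*s^2 + 11*s - 2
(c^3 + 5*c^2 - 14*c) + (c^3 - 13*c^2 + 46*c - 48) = 2*c^3 - 8*c^2 + 32*c - 48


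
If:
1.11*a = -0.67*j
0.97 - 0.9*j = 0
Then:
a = -0.65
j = 1.08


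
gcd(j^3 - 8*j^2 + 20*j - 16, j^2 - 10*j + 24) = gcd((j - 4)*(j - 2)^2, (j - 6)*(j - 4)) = j - 4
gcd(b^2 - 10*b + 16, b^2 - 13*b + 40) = b - 8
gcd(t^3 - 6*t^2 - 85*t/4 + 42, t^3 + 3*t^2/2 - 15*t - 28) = t + 7/2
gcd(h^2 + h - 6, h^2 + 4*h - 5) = 1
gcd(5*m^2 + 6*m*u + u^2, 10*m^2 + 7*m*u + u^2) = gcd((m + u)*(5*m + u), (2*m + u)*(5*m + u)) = 5*m + u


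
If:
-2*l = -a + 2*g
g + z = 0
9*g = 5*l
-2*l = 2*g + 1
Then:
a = -1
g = -5/28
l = -9/28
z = 5/28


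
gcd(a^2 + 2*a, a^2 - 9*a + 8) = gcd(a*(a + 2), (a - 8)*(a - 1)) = 1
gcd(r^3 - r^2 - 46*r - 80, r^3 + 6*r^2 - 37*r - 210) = r + 5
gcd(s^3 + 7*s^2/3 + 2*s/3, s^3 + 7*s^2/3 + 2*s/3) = s^3 + 7*s^2/3 + 2*s/3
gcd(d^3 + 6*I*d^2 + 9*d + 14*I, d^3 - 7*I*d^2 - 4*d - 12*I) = d^2 - I*d + 2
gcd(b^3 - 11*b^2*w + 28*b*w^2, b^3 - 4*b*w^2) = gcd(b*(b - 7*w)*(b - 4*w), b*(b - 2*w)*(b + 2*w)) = b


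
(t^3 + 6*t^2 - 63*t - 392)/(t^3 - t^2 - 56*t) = (t + 7)/t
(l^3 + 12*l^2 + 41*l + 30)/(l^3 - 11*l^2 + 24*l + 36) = (l^2 + 11*l + 30)/(l^2 - 12*l + 36)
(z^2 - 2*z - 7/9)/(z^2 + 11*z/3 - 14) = (z + 1/3)/(z + 6)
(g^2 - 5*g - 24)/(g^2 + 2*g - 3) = (g - 8)/(g - 1)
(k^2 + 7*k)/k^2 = (k + 7)/k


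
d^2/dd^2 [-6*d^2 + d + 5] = -12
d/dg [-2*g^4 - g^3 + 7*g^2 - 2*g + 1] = -8*g^3 - 3*g^2 + 14*g - 2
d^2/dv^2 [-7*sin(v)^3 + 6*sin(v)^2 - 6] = 63*sin(v)^3 - 24*sin(v)^2 - 42*sin(v) + 12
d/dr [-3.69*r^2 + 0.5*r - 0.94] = 0.5 - 7.38*r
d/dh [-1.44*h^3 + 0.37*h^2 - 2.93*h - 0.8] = -4.32*h^2 + 0.74*h - 2.93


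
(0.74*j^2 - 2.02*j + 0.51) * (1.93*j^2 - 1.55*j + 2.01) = 1.4282*j^4 - 5.0456*j^3 + 5.6027*j^2 - 4.8507*j + 1.0251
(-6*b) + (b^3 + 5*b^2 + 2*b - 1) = b^3 + 5*b^2 - 4*b - 1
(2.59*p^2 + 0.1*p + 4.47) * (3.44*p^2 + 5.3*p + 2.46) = 8.9096*p^4 + 14.071*p^3 + 22.2782*p^2 + 23.937*p + 10.9962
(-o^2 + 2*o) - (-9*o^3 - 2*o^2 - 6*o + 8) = 9*o^3 + o^2 + 8*o - 8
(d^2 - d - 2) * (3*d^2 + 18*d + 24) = 3*d^4 + 15*d^3 - 60*d - 48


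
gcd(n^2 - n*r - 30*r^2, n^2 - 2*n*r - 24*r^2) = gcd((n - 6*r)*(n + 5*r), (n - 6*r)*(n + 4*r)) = -n + 6*r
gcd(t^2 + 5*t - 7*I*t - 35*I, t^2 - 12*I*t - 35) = t - 7*I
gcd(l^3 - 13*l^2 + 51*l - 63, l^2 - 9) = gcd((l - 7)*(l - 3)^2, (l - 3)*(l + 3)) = l - 3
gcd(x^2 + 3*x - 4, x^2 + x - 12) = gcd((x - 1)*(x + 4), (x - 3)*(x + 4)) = x + 4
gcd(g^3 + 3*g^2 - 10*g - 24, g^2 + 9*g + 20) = g + 4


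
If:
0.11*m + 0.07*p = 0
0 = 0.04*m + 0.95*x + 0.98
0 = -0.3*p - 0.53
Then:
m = 1.12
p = -1.77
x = -1.08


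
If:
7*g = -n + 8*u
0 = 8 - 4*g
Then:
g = 2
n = 8*u - 14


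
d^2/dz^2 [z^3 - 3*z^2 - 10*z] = 6*z - 6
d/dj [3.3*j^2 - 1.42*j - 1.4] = 6.6*j - 1.42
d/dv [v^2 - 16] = 2*v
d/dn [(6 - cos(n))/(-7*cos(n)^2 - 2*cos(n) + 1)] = (7*cos(n)^2 - 84*cos(n) - 11)*sin(n)/(-7*sin(n)^2 + 2*cos(n) + 6)^2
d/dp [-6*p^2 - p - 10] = -12*p - 1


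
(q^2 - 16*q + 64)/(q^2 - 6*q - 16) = (q - 8)/(q + 2)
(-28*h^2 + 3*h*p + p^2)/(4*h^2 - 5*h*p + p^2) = (7*h + p)/(-h + p)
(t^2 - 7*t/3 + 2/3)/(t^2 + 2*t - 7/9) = 3*(t - 2)/(3*t + 7)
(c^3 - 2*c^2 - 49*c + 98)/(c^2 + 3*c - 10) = (c^2 - 49)/(c + 5)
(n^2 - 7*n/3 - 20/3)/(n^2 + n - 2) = (n^2 - 7*n/3 - 20/3)/(n^2 + n - 2)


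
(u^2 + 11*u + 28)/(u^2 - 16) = (u + 7)/(u - 4)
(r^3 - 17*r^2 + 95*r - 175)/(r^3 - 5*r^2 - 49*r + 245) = (r - 5)/(r + 7)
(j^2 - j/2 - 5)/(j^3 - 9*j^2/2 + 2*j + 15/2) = (j + 2)/(j^2 - 2*j - 3)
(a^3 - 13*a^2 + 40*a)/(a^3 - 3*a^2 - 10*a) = (a - 8)/(a + 2)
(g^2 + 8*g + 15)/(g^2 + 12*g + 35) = (g + 3)/(g + 7)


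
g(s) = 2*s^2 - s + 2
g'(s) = 4*s - 1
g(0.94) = 2.83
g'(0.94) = 2.76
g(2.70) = 13.88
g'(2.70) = 9.80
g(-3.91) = 36.49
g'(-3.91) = -16.64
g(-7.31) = 116.18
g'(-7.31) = -30.24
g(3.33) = 20.85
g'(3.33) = 12.32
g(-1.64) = 9.02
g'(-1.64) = -7.56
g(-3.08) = 24.05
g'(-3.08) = -13.32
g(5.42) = 55.33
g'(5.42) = 20.68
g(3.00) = 17.00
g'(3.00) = 11.00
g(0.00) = 2.00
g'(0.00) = -1.00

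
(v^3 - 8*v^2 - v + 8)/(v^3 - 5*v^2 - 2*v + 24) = (v^3 - 8*v^2 - v + 8)/(v^3 - 5*v^2 - 2*v + 24)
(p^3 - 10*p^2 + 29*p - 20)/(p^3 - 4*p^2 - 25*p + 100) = (p - 1)/(p + 5)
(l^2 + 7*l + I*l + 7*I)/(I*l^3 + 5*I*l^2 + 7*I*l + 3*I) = (-I*l^2 + l*(1 - 7*I) + 7)/(l^3 + 5*l^2 + 7*l + 3)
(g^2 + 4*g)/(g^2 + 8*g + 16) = g/(g + 4)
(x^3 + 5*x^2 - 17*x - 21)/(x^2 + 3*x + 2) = (x^2 + 4*x - 21)/(x + 2)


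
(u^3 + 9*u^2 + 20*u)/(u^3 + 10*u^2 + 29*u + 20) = u/(u + 1)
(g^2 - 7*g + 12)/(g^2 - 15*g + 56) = (g^2 - 7*g + 12)/(g^2 - 15*g + 56)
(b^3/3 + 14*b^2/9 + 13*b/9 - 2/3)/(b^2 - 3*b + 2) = (3*b^3 + 14*b^2 + 13*b - 6)/(9*(b^2 - 3*b + 2))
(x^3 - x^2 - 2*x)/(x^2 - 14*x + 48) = x*(x^2 - x - 2)/(x^2 - 14*x + 48)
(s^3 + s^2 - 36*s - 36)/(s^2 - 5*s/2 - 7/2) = 2*(s^2 - 36)/(2*s - 7)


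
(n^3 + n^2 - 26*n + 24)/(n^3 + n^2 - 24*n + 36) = (n^2 - 5*n + 4)/(n^2 - 5*n + 6)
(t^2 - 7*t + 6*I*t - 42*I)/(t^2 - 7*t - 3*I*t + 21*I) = (t + 6*I)/(t - 3*I)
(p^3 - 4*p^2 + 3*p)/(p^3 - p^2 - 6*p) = (p - 1)/(p + 2)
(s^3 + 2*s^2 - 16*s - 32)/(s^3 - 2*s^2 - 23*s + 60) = (s^2 + 6*s + 8)/(s^2 + 2*s - 15)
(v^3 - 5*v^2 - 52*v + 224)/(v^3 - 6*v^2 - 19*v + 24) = (v^2 + 3*v - 28)/(v^2 + 2*v - 3)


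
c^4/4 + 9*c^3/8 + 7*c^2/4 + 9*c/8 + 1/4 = (c/4 + 1/2)*(c + 1/2)*(c + 1)^2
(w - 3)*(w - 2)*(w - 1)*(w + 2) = w^4 - 4*w^3 - w^2 + 16*w - 12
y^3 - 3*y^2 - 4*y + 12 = (y - 3)*(y - 2)*(y + 2)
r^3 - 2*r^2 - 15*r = r*(r - 5)*(r + 3)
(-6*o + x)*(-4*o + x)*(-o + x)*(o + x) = -24*o^4 + 10*o^3*x + 23*o^2*x^2 - 10*o*x^3 + x^4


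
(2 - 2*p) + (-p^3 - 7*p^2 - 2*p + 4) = -p^3 - 7*p^2 - 4*p + 6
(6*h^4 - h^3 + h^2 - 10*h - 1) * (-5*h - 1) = -30*h^5 - h^4 - 4*h^3 + 49*h^2 + 15*h + 1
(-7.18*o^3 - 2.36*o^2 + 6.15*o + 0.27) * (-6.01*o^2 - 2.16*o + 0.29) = 43.1518*o^5 + 29.6924*o^4 - 33.9461*o^3 - 15.5911*o^2 + 1.2003*o + 0.0783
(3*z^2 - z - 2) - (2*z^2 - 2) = z^2 - z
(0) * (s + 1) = 0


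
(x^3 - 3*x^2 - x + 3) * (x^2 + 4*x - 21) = x^5 + x^4 - 34*x^3 + 62*x^2 + 33*x - 63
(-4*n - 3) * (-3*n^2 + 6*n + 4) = 12*n^3 - 15*n^2 - 34*n - 12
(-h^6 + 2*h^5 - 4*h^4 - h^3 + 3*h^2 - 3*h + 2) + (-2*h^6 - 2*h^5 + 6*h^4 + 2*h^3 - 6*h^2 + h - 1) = -3*h^6 + 2*h^4 + h^3 - 3*h^2 - 2*h + 1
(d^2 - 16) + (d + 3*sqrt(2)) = d^2 + d - 16 + 3*sqrt(2)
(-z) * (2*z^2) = -2*z^3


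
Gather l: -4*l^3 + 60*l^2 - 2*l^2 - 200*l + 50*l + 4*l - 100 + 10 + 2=-4*l^3 + 58*l^2 - 146*l - 88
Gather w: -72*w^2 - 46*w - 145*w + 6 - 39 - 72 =-72*w^2 - 191*w - 105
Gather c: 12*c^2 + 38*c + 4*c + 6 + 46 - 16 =12*c^2 + 42*c + 36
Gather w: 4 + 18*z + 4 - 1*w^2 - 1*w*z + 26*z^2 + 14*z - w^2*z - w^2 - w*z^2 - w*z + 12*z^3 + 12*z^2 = w^2*(-z - 2) + w*(-z^2 - 2*z) + 12*z^3 + 38*z^2 + 32*z + 8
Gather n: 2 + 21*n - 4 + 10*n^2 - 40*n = 10*n^2 - 19*n - 2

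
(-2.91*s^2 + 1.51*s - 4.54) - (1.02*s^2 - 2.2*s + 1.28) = -3.93*s^2 + 3.71*s - 5.82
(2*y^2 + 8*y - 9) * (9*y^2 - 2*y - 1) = 18*y^4 + 68*y^3 - 99*y^2 + 10*y + 9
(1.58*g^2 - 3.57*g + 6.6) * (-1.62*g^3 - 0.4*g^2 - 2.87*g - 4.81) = -2.5596*g^5 + 5.1514*g^4 - 13.7986*g^3 + 0.00609999999999999*g^2 - 1.7703*g - 31.746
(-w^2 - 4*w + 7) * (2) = -2*w^2 - 8*w + 14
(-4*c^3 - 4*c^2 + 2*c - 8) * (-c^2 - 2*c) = 4*c^5 + 12*c^4 + 6*c^3 + 4*c^2 + 16*c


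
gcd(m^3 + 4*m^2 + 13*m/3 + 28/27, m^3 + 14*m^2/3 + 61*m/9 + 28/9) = m^2 + 11*m/3 + 28/9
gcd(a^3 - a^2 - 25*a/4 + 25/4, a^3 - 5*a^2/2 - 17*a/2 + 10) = a^2 + 3*a/2 - 5/2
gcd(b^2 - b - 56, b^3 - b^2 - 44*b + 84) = b + 7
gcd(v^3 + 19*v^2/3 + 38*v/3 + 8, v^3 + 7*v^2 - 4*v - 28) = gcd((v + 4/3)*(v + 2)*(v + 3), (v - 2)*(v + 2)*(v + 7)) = v + 2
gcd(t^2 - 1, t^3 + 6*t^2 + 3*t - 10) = t - 1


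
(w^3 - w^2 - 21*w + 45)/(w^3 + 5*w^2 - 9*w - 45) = (w - 3)/(w + 3)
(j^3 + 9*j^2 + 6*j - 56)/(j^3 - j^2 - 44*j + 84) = (j + 4)/(j - 6)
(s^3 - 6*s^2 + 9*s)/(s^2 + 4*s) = (s^2 - 6*s + 9)/(s + 4)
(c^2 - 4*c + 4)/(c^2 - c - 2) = (c - 2)/(c + 1)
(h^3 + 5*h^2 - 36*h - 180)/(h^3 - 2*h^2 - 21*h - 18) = (h^2 + 11*h + 30)/(h^2 + 4*h + 3)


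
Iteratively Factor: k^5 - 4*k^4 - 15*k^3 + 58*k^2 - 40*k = (k + 4)*(k^4 - 8*k^3 + 17*k^2 - 10*k) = k*(k + 4)*(k^3 - 8*k^2 + 17*k - 10) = k*(k - 2)*(k + 4)*(k^2 - 6*k + 5) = k*(k - 5)*(k - 2)*(k + 4)*(k - 1)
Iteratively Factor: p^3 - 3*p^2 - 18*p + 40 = (p - 5)*(p^2 + 2*p - 8) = (p - 5)*(p + 4)*(p - 2)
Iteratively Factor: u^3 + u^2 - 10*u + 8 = (u - 2)*(u^2 + 3*u - 4) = (u - 2)*(u - 1)*(u + 4)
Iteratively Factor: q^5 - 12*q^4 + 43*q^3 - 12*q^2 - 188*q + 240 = (q - 5)*(q^4 - 7*q^3 + 8*q^2 + 28*q - 48) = (q - 5)*(q + 2)*(q^3 - 9*q^2 + 26*q - 24) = (q - 5)*(q - 4)*(q + 2)*(q^2 - 5*q + 6) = (q - 5)*(q - 4)*(q - 3)*(q + 2)*(q - 2)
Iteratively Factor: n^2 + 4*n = (n + 4)*(n)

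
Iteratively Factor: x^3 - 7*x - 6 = (x + 1)*(x^2 - x - 6) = (x - 3)*(x + 1)*(x + 2)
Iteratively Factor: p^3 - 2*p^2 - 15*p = (p - 5)*(p^2 + 3*p) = (p - 5)*(p + 3)*(p)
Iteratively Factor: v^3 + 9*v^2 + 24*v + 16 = (v + 4)*(v^2 + 5*v + 4) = (v + 1)*(v + 4)*(v + 4)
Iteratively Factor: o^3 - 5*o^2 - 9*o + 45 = (o + 3)*(o^2 - 8*o + 15) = (o - 3)*(o + 3)*(o - 5)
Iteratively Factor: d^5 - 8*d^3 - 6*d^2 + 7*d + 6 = (d + 2)*(d^4 - 2*d^3 - 4*d^2 + 2*d + 3) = (d - 3)*(d + 2)*(d^3 + d^2 - d - 1) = (d - 3)*(d - 1)*(d + 2)*(d^2 + 2*d + 1) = (d - 3)*(d - 1)*(d + 1)*(d + 2)*(d + 1)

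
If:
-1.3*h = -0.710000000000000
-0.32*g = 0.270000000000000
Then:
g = -0.84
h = 0.55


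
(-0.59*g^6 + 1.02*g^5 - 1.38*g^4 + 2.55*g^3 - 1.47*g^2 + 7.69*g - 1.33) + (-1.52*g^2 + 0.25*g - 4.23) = -0.59*g^6 + 1.02*g^5 - 1.38*g^4 + 2.55*g^3 - 2.99*g^2 + 7.94*g - 5.56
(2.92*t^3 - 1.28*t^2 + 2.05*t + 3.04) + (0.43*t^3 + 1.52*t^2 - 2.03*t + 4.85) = 3.35*t^3 + 0.24*t^2 + 0.02*t + 7.89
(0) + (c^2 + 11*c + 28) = c^2 + 11*c + 28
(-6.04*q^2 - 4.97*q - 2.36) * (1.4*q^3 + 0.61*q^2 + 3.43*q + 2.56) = -8.456*q^5 - 10.6424*q^4 - 27.0529*q^3 - 33.9491*q^2 - 20.818*q - 6.0416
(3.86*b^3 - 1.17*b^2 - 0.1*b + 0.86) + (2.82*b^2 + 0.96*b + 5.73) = 3.86*b^3 + 1.65*b^2 + 0.86*b + 6.59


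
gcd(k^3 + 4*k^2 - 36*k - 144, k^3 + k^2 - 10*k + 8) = k + 4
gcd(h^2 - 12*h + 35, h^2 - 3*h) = 1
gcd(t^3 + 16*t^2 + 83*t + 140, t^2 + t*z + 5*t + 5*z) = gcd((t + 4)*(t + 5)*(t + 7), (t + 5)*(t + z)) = t + 5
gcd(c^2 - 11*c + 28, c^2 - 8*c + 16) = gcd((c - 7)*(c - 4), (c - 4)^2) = c - 4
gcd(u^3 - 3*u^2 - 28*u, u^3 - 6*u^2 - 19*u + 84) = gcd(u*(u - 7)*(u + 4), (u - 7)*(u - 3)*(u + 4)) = u^2 - 3*u - 28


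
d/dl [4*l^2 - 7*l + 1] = 8*l - 7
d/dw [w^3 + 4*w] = 3*w^2 + 4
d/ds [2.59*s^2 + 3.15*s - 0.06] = 5.18*s + 3.15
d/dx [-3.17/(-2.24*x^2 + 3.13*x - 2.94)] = (9.9221 - 14.2016*x)/(2.24*x^2 - 3.13*x + 2.94)^2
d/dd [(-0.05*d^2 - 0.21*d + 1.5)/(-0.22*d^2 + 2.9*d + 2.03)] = (-0.1912*d^2 + 0.457*d - 4.7763)/(0.0484*d^4 - 1.276*d^3 + 7.5168*d^2 + 11.774*d + 4.1209)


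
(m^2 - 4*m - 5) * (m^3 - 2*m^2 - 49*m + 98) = m^5 - 6*m^4 - 46*m^3 + 304*m^2 - 147*m - 490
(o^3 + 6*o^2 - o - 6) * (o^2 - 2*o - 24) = o^5 + 4*o^4 - 37*o^3 - 148*o^2 + 36*o + 144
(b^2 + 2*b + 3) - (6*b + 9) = b^2 - 4*b - 6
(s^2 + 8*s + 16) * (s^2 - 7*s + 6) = s^4 + s^3 - 34*s^2 - 64*s + 96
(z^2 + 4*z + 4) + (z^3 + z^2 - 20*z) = z^3 + 2*z^2 - 16*z + 4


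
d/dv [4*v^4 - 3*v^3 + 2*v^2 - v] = 16*v^3 - 9*v^2 + 4*v - 1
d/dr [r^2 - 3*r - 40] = 2*r - 3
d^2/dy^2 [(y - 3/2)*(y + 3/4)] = 2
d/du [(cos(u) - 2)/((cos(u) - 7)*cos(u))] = (sin(u) + 14*sin(u)/cos(u)^2 - 4*tan(u))/(cos(u) - 7)^2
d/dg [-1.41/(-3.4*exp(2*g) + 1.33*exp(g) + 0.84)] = (1.8753 - 9.588*exp(g))*exp(g)/(-3.4*exp(2*g) + 1.33*exp(g) + 0.84)^2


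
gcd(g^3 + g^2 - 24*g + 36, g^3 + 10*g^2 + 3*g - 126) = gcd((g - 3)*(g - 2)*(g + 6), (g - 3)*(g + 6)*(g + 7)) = g^2 + 3*g - 18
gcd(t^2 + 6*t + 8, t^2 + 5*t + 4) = t + 4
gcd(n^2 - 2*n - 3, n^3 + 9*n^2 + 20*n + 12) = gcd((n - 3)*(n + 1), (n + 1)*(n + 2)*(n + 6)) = n + 1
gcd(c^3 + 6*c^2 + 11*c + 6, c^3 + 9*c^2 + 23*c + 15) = c^2 + 4*c + 3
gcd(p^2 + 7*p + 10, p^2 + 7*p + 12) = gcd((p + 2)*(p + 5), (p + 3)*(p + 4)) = 1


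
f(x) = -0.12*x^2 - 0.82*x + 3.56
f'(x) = -0.24*x - 0.82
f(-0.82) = 4.15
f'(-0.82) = -0.62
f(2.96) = 0.08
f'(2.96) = -1.53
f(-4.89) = 4.70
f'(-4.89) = 0.35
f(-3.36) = 4.96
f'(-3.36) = -0.01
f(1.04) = 2.58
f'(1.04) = -1.07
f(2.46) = 0.82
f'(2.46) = -1.41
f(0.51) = 3.11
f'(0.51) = -0.94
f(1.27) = 2.33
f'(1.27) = -1.12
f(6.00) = -5.68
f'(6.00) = -2.26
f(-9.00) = 1.22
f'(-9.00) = 1.34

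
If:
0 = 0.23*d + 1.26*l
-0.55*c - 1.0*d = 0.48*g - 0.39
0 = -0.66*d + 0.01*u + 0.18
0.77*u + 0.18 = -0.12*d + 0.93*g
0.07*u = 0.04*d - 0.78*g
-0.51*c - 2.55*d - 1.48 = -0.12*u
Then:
No Solution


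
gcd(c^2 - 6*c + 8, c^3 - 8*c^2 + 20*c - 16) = c^2 - 6*c + 8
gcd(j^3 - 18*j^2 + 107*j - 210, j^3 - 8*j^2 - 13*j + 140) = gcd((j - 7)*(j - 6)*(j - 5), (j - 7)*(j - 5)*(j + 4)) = j^2 - 12*j + 35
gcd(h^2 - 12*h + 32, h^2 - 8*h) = h - 8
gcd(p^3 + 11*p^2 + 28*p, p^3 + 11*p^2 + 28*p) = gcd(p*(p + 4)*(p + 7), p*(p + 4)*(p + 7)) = p^3 + 11*p^2 + 28*p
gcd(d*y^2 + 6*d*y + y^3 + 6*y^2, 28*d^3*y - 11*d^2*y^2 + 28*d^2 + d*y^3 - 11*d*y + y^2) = 1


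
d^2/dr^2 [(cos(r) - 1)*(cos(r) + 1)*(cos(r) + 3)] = cos(r)/4 - 6*cos(2*r) - 9*cos(3*r)/4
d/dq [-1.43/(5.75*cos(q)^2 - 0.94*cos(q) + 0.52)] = (1.3442 - 16.445*cos(q))*sin(q)/(5.75*cos(q)^2 - 0.94*cos(q) + 0.52)^2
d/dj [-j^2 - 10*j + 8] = -2*j - 10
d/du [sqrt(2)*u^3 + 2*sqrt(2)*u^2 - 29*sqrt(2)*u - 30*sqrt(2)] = sqrt(2)*(3*u^2 + 4*u - 29)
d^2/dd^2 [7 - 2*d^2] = -4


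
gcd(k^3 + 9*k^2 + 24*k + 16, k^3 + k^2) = k + 1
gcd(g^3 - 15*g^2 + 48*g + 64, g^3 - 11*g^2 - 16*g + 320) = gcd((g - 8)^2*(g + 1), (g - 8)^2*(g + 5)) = g^2 - 16*g + 64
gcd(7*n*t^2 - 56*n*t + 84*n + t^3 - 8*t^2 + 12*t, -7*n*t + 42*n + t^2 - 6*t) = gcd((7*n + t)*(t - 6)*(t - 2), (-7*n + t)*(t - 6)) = t - 6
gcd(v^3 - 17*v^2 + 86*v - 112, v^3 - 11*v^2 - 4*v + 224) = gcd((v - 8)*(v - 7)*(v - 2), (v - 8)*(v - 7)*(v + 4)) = v^2 - 15*v + 56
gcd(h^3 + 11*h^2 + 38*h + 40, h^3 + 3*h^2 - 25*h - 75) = h + 5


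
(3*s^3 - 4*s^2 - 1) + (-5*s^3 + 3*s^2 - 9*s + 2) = -2*s^3 - s^2 - 9*s + 1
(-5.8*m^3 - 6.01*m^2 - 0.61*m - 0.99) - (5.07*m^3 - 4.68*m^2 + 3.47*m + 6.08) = -10.87*m^3 - 1.33*m^2 - 4.08*m - 7.07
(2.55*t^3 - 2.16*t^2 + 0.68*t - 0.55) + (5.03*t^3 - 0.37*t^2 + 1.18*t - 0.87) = 7.58*t^3 - 2.53*t^2 + 1.86*t - 1.42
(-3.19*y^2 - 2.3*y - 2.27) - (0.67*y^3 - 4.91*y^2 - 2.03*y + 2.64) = -0.67*y^3 + 1.72*y^2 - 0.27*y - 4.91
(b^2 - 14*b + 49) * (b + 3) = b^3 - 11*b^2 + 7*b + 147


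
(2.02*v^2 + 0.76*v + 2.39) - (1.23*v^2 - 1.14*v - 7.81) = 0.79*v^2 + 1.9*v + 10.2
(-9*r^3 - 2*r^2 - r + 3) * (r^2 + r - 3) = -9*r^5 - 11*r^4 + 24*r^3 + 8*r^2 + 6*r - 9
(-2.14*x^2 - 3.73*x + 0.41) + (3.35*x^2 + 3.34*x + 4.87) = 1.21*x^2 - 0.39*x + 5.28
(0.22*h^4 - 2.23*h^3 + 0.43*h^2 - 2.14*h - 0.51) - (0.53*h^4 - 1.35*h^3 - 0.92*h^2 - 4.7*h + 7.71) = -0.31*h^4 - 0.88*h^3 + 1.35*h^2 + 2.56*h - 8.22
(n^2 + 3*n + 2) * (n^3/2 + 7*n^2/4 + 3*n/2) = n^5/2 + 13*n^4/4 + 31*n^3/4 + 8*n^2 + 3*n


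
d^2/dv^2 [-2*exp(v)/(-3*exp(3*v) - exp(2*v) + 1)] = 2*(2*(9*exp(v) + 2)^2*exp(4*v) - (45*exp(v) + 8)*(3*exp(3*v) + exp(2*v) - 1)*exp(2*v) + (3*exp(3*v) + exp(2*v) - 1)^2)*exp(v)/(3*exp(3*v) + exp(2*v) - 1)^3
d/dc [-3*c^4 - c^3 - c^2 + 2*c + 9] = -12*c^3 - 3*c^2 - 2*c + 2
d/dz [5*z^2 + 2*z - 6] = 10*z + 2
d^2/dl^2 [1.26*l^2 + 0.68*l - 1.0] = 2.52000000000000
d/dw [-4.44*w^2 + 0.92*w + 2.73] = 0.92 - 8.88*w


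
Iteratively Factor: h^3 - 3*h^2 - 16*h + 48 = (h + 4)*(h^2 - 7*h + 12) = (h - 3)*(h + 4)*(h - 4)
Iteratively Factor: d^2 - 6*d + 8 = (d - 4)*(d - 2)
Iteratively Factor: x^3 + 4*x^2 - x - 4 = (x + 4)*(x^2 - 1) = (x + 1)*(x + 4)*(x - 1)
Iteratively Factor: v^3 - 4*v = (v)*(v^2 - 4) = v*(v + 2)*(v - 2)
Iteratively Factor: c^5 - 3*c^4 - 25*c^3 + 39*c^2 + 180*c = (c)*(c^4 - 3*c^3 - 25*c^2 + 39*c + 180) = c*(c + 3)*(c^3 - 6*c^2 - 7*c + 60) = c*(c - 5)*(c + 3)*(c^2 - c - 12) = c*(c - 5)*(c - 4)*(c + 3)*(c + 3)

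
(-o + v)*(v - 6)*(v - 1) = -o*v^2 + 7*o*v - 6*o + v^3 - 7*v^2 + 6*v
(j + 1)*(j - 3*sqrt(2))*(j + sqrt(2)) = j^3 - 2*sqrt(2)*j^2 + j^2 - 6*j - 2*sqrt(2)*j - 6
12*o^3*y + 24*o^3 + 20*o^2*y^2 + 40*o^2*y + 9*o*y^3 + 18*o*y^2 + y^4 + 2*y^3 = (o + y)*(2*o + y)*(6*o + y)*(y + 2)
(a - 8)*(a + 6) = a^2 - 2*a - 48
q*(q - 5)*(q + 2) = q^3 - 3*q^2 - 10*q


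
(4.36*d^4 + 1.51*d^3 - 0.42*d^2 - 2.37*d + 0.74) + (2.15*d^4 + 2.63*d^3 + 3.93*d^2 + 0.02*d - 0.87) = 6.51*d^4 + 4.14*d^3 + 3.51*d^2 - 2.35*d - 0.13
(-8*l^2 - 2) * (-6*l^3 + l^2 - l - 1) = 48*l^5 - 8*l^4 + 20*l^3 + 6*l^2 + 2*l + 2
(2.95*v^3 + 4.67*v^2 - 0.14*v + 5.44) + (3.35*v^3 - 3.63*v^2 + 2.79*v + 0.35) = 6.3*v^3 + 1.04*v^2 + 2.65*v + 5.79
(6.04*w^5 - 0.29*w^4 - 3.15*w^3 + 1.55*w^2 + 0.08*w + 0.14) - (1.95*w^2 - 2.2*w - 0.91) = 6.04*w^5 - 0.29*w^4 - 3.15*w^3 - 0.4*w^2 + 2.28*w + 1.05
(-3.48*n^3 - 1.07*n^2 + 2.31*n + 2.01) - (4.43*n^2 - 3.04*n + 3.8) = -3.48*n^3 - 5.5*n^2 + 5.35*n - 1.79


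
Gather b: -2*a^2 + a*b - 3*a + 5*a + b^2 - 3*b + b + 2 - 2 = -2*a^2 + 2*a + b^2 + b*(a - 2)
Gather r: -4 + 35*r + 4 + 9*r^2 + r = 9*r^2 + 36*r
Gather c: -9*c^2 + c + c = -9*c^2 + 2*c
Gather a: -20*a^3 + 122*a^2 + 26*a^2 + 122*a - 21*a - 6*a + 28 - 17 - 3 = -20*a^3 + 148*a^2 + 95*a + 8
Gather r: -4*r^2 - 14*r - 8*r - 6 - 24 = -4*r^2 - 22*r - 30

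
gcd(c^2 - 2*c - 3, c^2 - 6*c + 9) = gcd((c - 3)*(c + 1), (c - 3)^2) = c - 3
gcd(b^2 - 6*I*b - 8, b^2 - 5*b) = 1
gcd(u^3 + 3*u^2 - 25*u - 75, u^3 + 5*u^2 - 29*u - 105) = u^2 - 2*u - 15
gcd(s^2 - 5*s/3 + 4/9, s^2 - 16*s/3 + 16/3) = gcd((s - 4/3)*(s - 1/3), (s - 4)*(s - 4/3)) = s - 4/3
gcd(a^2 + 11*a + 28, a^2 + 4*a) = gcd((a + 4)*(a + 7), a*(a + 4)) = a + 4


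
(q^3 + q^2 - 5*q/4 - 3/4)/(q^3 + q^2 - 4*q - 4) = (q^3 + q^2 - 5*q/4 - 3/4)/(q^3 + q^2 - 4*q - 4)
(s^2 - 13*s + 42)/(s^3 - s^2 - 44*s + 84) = (s - 7)/(s^2 + 5*s - 14)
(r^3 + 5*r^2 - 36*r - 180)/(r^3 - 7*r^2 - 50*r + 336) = (r^2 + 11*r + 30)/(r^2 - r - 56)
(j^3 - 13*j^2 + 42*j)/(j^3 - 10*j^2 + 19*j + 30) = j*(j - 7)/(j^2 - 4*j - 5)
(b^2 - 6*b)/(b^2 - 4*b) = (b - 6)/(b - 4)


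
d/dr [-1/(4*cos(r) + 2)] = -sin(r)/(2*cos(r) + 1)^2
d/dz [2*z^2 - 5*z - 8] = 4*z - 5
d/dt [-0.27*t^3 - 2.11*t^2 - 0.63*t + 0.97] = -0.81*t^2 - 4.22*t - 0.63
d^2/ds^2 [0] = 0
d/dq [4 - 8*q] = -8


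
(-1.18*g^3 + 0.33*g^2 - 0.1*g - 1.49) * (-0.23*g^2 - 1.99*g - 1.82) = 0.2714*g^5 + 2.2723*g^4 + 1.5139*g^3 - 0.0589*g^2 + 3.1471*g + 2.7118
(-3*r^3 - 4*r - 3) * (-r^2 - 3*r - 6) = 3*r^5 + 9*r^4 + 22*r^3 + 15*r^2 + 33*r + 18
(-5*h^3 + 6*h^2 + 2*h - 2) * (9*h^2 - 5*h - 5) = -45*h^5 + 79*h^4 + 13*h^3 - 58*h^2 + 10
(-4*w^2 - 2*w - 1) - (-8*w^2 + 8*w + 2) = 4*w^2 - 10*w - 3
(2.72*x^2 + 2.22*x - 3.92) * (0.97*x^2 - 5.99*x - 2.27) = 2.6384*x^4 - 14.1394*x^3 - 23.2746*x^2 + 18.4414*x + 8.8984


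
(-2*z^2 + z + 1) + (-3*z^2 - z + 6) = 7 - 5*z^2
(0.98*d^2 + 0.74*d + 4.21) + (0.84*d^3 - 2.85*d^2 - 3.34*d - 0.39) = 0.84*d^3 - 1.87*d^2 - 2.6*d + 3.82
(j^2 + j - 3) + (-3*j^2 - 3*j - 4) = -2*j^2 - 2*j - 7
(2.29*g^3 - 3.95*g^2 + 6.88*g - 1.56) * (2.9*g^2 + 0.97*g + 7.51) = 6.641*g^5 - 9.2337*g^4 + 33.3184*g^3 - 27.5149*g^2 + 50.1556*g - 11.7156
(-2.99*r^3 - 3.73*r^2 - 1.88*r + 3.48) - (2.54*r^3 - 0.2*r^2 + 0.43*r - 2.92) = -5.53*r^3 - 3.53*r^2 - 2.31*r + 6.4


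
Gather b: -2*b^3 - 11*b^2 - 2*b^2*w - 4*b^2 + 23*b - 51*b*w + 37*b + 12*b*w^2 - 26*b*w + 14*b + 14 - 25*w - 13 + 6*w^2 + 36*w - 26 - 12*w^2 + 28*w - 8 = -2*b^3 + b^2*(-2*w - 15) + b*(12*w^2 - 77*w + 74) - 6*w^2 + 39*w - 33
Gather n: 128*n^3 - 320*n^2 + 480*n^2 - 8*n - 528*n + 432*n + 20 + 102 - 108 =128*n^3 + 160*n^2 - 104*n + 14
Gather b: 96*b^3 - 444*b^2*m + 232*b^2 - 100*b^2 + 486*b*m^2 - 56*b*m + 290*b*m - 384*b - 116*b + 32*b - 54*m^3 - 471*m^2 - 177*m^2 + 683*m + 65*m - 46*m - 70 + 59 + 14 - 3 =96*b^3 + b^2*(132 - 444*m) + b*(486*m^2 + 234*m - 468) - 54*m^3 - 648*m^2 + 702*m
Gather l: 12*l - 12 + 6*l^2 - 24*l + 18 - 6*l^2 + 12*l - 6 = 0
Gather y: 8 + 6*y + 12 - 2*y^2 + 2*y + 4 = -2*y^2 + 8*y + 24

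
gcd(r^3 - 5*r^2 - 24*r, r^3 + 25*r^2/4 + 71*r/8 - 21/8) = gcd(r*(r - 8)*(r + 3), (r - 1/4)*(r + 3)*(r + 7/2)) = r + 3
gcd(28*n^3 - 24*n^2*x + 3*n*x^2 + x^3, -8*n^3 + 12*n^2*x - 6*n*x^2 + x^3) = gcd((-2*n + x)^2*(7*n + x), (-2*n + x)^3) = 4*n^2 - 4*n*x + x^2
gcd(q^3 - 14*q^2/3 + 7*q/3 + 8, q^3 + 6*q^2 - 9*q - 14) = q + 1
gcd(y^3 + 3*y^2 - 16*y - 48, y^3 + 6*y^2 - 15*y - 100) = y - 4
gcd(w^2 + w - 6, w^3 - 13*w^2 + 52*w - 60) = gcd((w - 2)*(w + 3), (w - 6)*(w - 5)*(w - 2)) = w - 2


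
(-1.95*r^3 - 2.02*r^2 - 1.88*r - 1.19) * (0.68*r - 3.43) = -1.326*r^4 + 5.3149*r^3 + 5.6502*r^2 + 5.6392*r + 4.0817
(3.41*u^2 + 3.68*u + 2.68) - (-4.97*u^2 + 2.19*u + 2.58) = 8.38*u^2 + 1.49*u + 0.1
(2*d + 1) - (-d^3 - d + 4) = d^3 + 3*d - 3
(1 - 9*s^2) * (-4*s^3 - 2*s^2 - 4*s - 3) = 36*s^5 + 18*s^4 + 32*s^3 + 25*s^2 - 4*s - 3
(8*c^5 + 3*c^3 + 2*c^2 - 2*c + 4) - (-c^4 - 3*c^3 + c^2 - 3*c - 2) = 8*c^5 + c^4 + 6*c^3 + c^2 + c + 6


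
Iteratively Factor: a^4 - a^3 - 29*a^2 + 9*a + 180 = (a + 4)*(a^3 - 5*a^2 - 9*a + 45) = (a - 3)*(a + 4)*(a^2 - 2*a - 15) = (a - 3)*(a + 3)*(a + 4)*(a - 5)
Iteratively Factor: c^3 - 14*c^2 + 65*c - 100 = (c - 4)*(c^2 - 10*c + 25) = (c - 5)*(c - 4)*(c - 5)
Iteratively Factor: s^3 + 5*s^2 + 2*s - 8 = (s + 4)*(s^2 + s - 2) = (s + 2)*(s + 4)*(s - 1)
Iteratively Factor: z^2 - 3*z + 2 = (z - 1)*(z - 2)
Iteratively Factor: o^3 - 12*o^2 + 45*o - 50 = (o - 5)*(o^2 - 7*o + 10) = (o - 5)*(o - 2)*(o - 5)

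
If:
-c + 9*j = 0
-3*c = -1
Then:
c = 1/3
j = 1/27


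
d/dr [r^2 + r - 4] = 2*r + 1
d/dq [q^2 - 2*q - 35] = 2*q - 2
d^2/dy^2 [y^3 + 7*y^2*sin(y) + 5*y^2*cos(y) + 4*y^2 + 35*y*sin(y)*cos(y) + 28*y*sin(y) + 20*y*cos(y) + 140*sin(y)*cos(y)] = -7*y^2*sin(y) - 5*y^2*cos(y) - 48*y*sin(y) - 70*y*sin(2*y) + 8*y*cos(y) + 6*y - 26*sin(y) - 280*sin(2*y) + 66*cos(y) + 70*cos(2*y) + 8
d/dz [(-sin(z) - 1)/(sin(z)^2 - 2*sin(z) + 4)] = (sin(z)^2 + 2*sin(z) - 6)*cos(z)/(sin(z)^2 - 2*sin(z) + 4)^2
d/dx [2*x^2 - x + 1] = 4*x - 1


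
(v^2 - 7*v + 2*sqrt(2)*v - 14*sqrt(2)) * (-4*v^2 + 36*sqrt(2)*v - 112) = -4*v^4 + 28*v^3 + 28*sqrt(2)*v^3 - 196*sqrt(2)*v^2 + 32*v^2 - 224*sqrt(2)*v - 224*v + 1568*sqrt(2)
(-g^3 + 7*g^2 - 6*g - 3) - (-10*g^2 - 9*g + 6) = -g^3 + 17*g^2 + 3*g - 9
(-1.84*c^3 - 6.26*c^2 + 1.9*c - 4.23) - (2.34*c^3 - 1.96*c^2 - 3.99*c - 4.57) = -4.18*c^3 - 4.3*c^2 + 5.89*c + 0.34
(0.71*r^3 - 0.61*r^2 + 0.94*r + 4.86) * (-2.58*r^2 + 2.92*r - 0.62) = -1.8318*r^5 + 3.647*r^4 - 4.6466*r^3 - 9.4158*r^2 + 13.6084*r - 3.0132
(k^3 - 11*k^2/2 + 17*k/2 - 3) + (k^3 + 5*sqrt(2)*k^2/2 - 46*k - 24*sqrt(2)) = 2*k^3 - 11*k^2/2 + 5*sqrt(2)*k^2/2 - 75*k/2 - 24*sqrt(2) - 3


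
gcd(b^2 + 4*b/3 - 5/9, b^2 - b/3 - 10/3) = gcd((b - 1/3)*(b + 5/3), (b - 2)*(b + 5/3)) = b + 5/3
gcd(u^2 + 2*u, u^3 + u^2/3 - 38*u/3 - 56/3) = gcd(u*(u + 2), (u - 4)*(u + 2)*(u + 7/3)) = u + 2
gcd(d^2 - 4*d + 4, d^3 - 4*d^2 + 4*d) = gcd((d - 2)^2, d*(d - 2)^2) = d^2 - 4*d + 4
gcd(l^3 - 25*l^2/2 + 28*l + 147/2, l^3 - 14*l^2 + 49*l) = l^2 - 14*l + 49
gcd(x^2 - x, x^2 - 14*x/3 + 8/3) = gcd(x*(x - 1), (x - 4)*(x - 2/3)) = 1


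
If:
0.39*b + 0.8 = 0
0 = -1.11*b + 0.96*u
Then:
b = -2.05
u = -2.37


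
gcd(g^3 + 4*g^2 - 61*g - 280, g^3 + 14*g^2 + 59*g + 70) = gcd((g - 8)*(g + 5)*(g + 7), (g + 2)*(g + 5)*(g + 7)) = g^2 + 12*g + 35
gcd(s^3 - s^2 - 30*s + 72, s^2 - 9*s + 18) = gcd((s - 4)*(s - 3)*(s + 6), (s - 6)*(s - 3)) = s - 3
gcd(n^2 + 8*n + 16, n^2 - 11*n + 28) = 1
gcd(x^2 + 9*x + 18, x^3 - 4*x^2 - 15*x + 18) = x + 3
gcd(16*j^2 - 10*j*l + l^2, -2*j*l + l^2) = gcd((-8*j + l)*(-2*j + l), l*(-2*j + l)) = 2*j - l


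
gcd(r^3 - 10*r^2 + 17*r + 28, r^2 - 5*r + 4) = r - 4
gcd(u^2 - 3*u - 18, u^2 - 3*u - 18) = u^2 - 3*u - 18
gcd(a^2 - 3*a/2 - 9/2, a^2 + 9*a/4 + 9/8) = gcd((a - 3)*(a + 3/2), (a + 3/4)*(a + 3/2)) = a + 3/2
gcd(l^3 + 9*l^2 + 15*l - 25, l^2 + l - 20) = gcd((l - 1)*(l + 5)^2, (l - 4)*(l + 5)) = l + 5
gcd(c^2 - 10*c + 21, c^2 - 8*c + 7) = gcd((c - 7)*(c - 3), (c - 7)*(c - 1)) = c - 7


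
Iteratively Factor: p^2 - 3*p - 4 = (p + 1)*(p - 4)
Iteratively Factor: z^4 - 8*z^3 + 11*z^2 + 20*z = (z)*(z^3 - 8*z^2 + 11*z + 20) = z*(z - 5)*(z^2 - 3*z - 4) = z*(z - 5)*(z + 1)*(z - 4)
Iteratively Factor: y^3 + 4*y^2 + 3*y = (y + 1)*(y^2 + 3*y) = y*(y + 1)*(y + 3)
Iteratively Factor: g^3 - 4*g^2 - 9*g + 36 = (g - 3)*(g^2 - g - 12) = (g - 4)*(g - 3)*(g + 3)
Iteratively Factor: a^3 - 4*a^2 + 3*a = (a)*(a^2 - 4*a + 3) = a*(a - 3)*(a - 1)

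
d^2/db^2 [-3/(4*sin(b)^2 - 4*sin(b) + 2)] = 3*(8*sin(b)^4 - 6*sin(b)^3 - 14*sin(b)^2 + 13*sin(b) - 2)/(-2*sin(b) - cos(2*b) + 2)^3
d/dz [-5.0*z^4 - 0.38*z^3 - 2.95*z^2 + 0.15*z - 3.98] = -20.0*z^3 - 1.14*z^2 - 5.9*z + 0.15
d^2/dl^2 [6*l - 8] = 0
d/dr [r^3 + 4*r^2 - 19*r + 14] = 3*r^2 + 8*r - 19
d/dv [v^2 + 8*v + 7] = 2*v + 8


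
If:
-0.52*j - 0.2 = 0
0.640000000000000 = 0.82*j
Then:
No Solution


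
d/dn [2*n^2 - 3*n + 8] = 4*n - 3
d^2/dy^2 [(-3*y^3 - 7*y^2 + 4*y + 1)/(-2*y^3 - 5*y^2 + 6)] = 2*(-2*y^6 - 48*y^5 + 72*y^4 + 498*y^3 + 267*y^2 - 72*y + 222)/(8*y^9 + 60*y^8 + 150*y^7 + 53*y^6 - 360*y^5 - 450*y^4 + 216*y^3 + 540*y^2 - 216)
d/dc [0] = 0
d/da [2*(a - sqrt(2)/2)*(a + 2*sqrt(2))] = 4*a + 3*sqrt(2)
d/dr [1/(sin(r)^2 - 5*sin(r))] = (5 - 2*sin(r))*cos(r)/((sin(r) - 5)^2*sin(r)^2)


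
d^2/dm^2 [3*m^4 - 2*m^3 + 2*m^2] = 36*m^2 - 12*m + 4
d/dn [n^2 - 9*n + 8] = 2*n - 9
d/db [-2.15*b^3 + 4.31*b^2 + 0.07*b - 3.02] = -6.45*b^2 + 8.62*b + 0.07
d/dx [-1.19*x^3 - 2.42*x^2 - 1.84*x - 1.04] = -3.57*x^2 - 4.84*x - 1.84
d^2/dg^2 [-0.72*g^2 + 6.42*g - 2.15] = -1.44000000000000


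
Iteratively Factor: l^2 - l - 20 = (l - 5)*(l + 4)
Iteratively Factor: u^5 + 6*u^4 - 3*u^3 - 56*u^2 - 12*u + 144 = (u + 3)*(u^4 + 3*u^3 - 12*u^2 - 20*u + 48) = (u - 2)*(u + 3)*(u^3 + 5*u^2 - 2*u - 24) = (u - 2)^2*(u + 3)*(u^2 + 7*u + 12) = (u - 2)^2*(u + 3)^2*(u + 4)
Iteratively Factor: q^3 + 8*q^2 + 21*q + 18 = (q + 3)*(q^2 + 5*q + 6) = (q + 3)^2*(q + 2)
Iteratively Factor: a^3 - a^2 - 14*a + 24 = (a - 2)*(a^2 + a - 12) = (a - 2)*(a + 4)*(a - 3)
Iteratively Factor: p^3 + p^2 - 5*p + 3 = (p + 3)*(p^2 - 2*p + 1) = (p - 1)*(p + 3)*(p - 1)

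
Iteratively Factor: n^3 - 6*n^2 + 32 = (n + 2)*(n^2 - 8*n + 16) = (n - 4)*(n + 2)*(n - 4)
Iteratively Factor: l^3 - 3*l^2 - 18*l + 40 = (l + 4)*(l^2 - 7*l + 10) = (l - 2)*(l + 4)*(l - 5)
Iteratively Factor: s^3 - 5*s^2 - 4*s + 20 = (s - 5)*(s^2 - 4) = (s - 5)*(s + 2)*(s - 2)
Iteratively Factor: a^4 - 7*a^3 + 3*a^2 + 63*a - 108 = (a - 4)*(a^3 - 3*a^2 - 9*a + 27) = (a - 4)*(a + 3)*(a^2 - 6*a + 9) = (a - 4)*(a - 3)*(a + 3)*(a - 3)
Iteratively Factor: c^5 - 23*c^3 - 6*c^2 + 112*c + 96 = (c + 1)*(c^4 - c^3 - 22*c^2 + 16*c + 96) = (c + 1)*(c + 2)*(c^3 - 3*c^2 - 16*c + 48) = (c + 1)*(c + 2)*(c + 4)*(c^2 - 7*c + 12) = (c - 3)*(c + 1)*(c + 2)*(c + 4)*(c - 4)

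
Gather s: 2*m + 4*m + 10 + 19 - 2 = 6*m + 27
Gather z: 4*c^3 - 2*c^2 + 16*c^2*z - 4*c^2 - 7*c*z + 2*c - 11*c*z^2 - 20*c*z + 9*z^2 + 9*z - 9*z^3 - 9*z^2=4*c^3 - 6*c^2 - 11*c*z^2 + 2*c - 9*z^3 + z*(16*c^2 - 27*c + 9)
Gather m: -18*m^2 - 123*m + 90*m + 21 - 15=-18*m^2 - 33*m + 6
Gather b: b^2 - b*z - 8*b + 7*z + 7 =b^2 + b*(-z - 8) + 7*z + 7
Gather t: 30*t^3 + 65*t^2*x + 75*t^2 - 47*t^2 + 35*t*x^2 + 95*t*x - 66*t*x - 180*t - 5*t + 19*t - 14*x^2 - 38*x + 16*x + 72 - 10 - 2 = 30*t^3 + t^2*(65*x + 28) + t*(35*x^2 + 29*x - 166) - 14*x^2 - 22*x + 60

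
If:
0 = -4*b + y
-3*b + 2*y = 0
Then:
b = 0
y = 0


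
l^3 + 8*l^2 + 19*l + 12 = (l + 1)*(l + 3)*(l + 4)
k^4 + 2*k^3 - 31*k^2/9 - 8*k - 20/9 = (k - 2)*(k + 1/3)*(k + 5/3)*(k + 2)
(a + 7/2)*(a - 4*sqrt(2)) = a^2 - 4*sqrt(2)*a + 7*a/2 - 14*sqrt(2)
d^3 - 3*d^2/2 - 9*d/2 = d*(d - 3)*(d + 3/2)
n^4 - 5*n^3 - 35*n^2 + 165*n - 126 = (n - 7)*(n - 3)*(n - 1)*(n + 6)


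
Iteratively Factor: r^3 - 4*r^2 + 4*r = (r - 2)*(r^2 - 2*r) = (r - 2)^2*(r)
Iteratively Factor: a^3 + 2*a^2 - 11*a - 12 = (a + 4)*(a^2 - 2*a - 3) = (a + 1)*(a + 4)*(a - 3)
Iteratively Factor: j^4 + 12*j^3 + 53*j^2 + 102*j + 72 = (j + 3)*(j^3 + 9*j^2 + 26*j + 24) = (j + 3)^2*(j^2 + 6*j + 8) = (j + 2)*(j + 3)^2*(j + 4)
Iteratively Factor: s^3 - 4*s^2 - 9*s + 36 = (s - 3)*(s^2 - s - 12) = (s - 3)*(s + 3)*(s - 4)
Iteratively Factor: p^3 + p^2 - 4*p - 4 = (p - 2)*(p^2 + 3*p + 2) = (p - 2)*(p + 2)*(p + 1)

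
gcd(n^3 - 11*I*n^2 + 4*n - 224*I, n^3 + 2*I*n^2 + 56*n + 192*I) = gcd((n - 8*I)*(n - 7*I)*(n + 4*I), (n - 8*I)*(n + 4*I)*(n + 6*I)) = n^2 - 4*I*n + 32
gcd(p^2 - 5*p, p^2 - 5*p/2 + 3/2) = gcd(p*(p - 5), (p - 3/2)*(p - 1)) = 1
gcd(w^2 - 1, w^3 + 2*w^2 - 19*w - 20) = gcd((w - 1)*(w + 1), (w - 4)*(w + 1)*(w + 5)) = w + 1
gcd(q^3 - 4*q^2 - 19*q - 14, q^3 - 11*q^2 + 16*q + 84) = q^2 - 5*q - 14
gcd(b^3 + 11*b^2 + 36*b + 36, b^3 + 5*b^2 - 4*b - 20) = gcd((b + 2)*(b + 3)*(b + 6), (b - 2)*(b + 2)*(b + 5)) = b + 2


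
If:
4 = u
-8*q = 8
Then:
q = -1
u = 4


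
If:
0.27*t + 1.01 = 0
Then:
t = -3.74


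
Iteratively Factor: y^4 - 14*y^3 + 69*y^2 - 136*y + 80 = (y - 1)*(y^3 - 13*y^2 + 56*y - 80) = (y - 4)*(y - 1)*(y^2 - 9*y + 20) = (y - 4)^2*(y - 1)*(y - 5)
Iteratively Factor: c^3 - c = (c)*(c^2 - 1) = c*(c - 1)*(c + 1)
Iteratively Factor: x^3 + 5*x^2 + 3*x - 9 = (x + 3)*(x^2 + 2*x - 3) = (x - 1)*(x + 3)*(x + 3)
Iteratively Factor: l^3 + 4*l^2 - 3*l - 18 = (l - 2)*(l^2 + 6*l + 9) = (l - 2)*(l + 3)*(l + 3)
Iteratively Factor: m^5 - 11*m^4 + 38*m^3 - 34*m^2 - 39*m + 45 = (m - 5)*(m^4 - 6*m^3 + 8*m^2 + 6*m - 9) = (m - 5)*(m - 3)*(m^3 - 3*m^2 - m + 3) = (m - 5)*(m - 3)^2*(m^2 - 1) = (m - 5)*(m - 3)^2*(m + 1)*(m - 1)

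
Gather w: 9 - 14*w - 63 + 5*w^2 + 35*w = 5*w^2 + 21*w - 54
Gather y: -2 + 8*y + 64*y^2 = 64*y^2 + 8*y - 2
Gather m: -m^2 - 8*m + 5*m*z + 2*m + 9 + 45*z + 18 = -m^2 + m*(5*z - 6) + 45*z + 27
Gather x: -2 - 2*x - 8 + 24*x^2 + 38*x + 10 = 24*x^2 + 36*x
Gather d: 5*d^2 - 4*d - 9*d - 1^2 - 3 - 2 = 5*d^2 - 13*d - 6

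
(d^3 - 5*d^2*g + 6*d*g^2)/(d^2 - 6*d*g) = (d^2 - 5*d*g + 6*g^2)/(d - 6*g)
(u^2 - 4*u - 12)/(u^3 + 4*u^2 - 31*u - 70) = (u - 6)/(u^2 + 2*u - 35)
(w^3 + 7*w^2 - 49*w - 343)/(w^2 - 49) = w + 7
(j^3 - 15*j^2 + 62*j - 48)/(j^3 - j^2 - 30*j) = (j^2 - 9*j + 8)/(j*(j + 5))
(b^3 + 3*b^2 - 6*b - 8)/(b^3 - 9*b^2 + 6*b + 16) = (b + 4)/(b - 8)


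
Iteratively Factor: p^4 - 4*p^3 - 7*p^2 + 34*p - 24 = (p - 2)*(p^3 - 2*p^2 - 11*p + 12) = (p - 2)*(p + 3)*(p^2 - 5*p + 4) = (p - 2)*(p - 1)*(p + 3)*(p - 4)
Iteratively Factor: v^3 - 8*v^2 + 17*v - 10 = (v - 1)*(v^2 - 7*v + 10) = (v - 2)*(v - 1)*(v - 5)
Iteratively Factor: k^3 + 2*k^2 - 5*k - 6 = (k + 3)*(k^2 - k - 2) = (k - 2)*(k + 3)*(k + 1)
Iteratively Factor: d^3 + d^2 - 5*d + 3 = (d + 3)*(d^2 - 2*d + 1) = (d - 1)*(d + 3)*(d - 1)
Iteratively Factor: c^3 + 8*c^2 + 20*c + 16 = (c + 2)*(c^2 + 6*c + 8) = (c + 2)^2*(c + 4)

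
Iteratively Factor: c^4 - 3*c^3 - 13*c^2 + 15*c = (c)*(c^3 - 3*c^2 - 13*c + 15) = c*(c - 5)*(c^2 + 2*c - 3) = c*(c - 5)*(c + 3)*(c - 1)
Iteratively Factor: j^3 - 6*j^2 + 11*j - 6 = (j - 3)*(j^2 - 3*j + 2) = (j - 3)*(j - 2)*(j - 1)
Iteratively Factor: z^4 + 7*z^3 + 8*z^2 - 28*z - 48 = (z + 3)*(z^3 + 4*z^2 - 4*z - 16) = (z + 3)*(z + 4)*(z^2 - 4) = (z + 2)*(z + 3)*(z + 4)*(z - 2)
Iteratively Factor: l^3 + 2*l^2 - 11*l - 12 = (l + 4)*(l^2 - 2*l - 3) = (l + 1)*(l + 4)*(l - 3)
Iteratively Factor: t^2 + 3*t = (t + 3)*(t)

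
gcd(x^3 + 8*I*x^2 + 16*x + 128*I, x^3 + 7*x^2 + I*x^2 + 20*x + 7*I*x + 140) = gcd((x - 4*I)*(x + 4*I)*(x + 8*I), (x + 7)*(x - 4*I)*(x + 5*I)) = x - 4*I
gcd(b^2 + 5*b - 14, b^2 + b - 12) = 1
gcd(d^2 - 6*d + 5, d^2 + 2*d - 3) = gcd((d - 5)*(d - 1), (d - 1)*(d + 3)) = d - 1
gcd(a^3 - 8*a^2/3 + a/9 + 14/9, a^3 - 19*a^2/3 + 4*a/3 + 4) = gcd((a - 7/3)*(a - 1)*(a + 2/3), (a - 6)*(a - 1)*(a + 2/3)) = a^2 - a/3 - 2/3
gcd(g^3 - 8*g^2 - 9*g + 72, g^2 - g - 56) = g - 8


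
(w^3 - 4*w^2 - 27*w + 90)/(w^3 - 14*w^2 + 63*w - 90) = (w + 5)/(w - 5)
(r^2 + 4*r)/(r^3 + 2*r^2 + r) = (r + 4)/(r^2 + 2*r + 1)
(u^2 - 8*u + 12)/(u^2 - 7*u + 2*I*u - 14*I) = (u^2 - 8*u + 12)/(u^2 + u*(-7 + 2*I) - 14*I)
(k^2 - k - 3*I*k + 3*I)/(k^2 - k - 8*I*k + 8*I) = (k - 3*I)/(k - 8*I)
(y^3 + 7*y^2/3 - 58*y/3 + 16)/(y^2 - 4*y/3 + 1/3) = (3*y^2 + 10*y - 48)/(3*y - 1)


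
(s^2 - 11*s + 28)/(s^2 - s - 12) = (s - 7)/(s + 3)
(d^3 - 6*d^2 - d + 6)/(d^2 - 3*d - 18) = (d^2 - 1)/(d + 3)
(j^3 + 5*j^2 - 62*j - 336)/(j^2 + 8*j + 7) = (j^2 - 2*j - 48)/(j + 1)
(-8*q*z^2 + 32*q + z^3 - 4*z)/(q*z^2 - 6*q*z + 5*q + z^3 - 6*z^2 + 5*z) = (-8*q*z^2 + 32*q + z^3 - 4*z)/(q*z^2 - 6*q*z + 5*q + z^3 - 6*z^2 + 5*z)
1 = 1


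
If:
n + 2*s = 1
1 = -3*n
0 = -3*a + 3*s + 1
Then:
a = 1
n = -1/3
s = 2/3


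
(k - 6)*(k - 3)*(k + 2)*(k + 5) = k^4 - 2*k^3 - 35*k^2 + 36*k + 180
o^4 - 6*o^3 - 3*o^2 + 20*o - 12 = (o - 6)*(o - 1)^2*(o + 2)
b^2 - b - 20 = (b - 5)*(b + 4)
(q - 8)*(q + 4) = q^2 - 4*q - 32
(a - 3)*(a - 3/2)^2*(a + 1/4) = a^4 - 23*a^3/4 + 39*a^2/4 - 63*a/16 - 27/16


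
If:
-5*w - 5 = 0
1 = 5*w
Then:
No Solution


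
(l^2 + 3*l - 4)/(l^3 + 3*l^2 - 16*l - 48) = (l - 1)/(l^2 - l - 12)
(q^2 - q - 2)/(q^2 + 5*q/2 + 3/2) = 2*(q - 2)/(2*q + 3)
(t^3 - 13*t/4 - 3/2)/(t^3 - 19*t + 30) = (4*t^3 - 13*t - 6)/(4*(t^3 - 19*t + 30))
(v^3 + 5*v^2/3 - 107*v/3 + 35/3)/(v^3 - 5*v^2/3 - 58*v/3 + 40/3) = (3*v^2 + 20*v - 7)/(3*v^2 + 10*v - 8)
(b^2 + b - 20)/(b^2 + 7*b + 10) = (b - 4)/(b + 2)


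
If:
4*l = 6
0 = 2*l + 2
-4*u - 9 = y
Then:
No Solution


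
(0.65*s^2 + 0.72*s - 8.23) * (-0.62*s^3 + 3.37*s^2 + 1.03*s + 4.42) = -0.403*s^5 + 1.7441*s^4 + 8.1985*s^3 - 24.1205*s^2 - 5.2945*s - 36.3766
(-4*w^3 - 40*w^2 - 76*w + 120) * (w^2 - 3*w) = -4*w^5 - 28*w^4 + 44*w^3 + 348*w^2 - 360*w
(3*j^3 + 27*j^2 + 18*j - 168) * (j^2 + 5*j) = 3*j^5 + 42*j^4 + 153*j^3 - 78*j^2 - 840*j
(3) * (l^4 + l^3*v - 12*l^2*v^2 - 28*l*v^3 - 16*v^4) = 3*l^4 + 3*l^3*v - 36*l^2*v^2 - 84*l*v^3 - 48*v^4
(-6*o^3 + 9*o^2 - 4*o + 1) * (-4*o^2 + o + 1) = 24*o^5 - 42*o^4 + 19*o^3 + o^2 - 3*o + 1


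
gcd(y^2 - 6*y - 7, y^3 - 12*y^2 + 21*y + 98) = y - 7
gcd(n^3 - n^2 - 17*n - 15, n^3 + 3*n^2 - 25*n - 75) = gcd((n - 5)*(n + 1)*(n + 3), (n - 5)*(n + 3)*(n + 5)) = n^2 - 2*n - 15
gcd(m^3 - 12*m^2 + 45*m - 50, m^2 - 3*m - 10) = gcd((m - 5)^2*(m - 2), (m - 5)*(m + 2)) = m - 5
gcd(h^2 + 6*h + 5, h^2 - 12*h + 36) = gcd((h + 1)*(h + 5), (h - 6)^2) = 1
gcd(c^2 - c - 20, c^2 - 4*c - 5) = c - 5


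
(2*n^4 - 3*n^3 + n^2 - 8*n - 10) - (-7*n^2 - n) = 2*n^4 - 3*n^3 + 8*n^2 - 7*n - 10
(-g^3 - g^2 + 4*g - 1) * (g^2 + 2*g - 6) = -g^5 - 3*g^4 + 8*g^3 + 13*g^2 - 26*g + 6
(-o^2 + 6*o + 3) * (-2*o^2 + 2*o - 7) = 2*o^4 - 14*o^3 + 13*o^2 - 36*o - 21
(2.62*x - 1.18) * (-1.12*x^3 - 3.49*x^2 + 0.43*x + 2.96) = -2.9344*x^4 - 7.8222*x^3 + 5.2448*x^2 + 7.2478*x - 3.4928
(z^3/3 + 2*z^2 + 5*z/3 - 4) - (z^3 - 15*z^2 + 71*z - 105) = -2*z^3/3 + 17*z^2 - 208*z/3 + 101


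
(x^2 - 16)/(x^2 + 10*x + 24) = (x - 4)/(x + 6)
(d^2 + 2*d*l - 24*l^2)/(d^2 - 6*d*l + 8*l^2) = (d + 6*l)/(d - 2*l)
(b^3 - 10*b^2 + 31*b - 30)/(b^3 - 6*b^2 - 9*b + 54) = (b^2 - 7*b + 10)/(b^2 - 3*b - 18)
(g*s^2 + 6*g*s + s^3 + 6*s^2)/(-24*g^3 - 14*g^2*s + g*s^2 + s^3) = s*(g*s + 6*g + s^2 + 6*s)/(-24*g^3 - 14*g^2*s + g*s^2 + s^3)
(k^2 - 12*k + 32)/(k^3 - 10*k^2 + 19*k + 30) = (k^2 - 12*k + 32)/(k^3 - 10*k^2 + 19*k + 30)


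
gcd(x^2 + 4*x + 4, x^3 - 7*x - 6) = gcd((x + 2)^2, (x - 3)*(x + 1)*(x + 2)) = x + 2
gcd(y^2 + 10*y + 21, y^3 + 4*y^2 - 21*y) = y + 7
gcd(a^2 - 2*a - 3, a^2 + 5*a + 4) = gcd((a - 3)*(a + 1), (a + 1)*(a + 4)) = a + 1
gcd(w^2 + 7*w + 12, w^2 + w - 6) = w + 3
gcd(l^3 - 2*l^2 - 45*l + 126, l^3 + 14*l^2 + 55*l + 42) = l + 7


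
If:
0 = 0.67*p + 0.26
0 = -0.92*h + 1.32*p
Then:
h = -0.56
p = -0.39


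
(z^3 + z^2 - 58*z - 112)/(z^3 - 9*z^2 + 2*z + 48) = (z + 7)/(z - 3)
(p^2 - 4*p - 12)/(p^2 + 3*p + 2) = (p - 6)/(p + 1)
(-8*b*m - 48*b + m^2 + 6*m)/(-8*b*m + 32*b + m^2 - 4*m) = (m + 6)/(m - 4)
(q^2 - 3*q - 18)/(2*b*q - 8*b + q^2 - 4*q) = (q^2 - 3*q - 18)/(2*b*q - 8*b + q^2 - 4*q)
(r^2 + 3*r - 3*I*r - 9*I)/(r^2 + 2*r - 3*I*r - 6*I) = (r + 3)/(r + 2)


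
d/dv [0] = 0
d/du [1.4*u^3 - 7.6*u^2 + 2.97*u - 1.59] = 4.2*u^2 - 15.2*u + 2.97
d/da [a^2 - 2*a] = 2*a - 2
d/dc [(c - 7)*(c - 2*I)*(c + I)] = 3*c^2 - 2*c*(7 + I) + 2 + 7*I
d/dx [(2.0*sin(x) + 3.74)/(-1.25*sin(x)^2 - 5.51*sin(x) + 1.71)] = (2.5*sin(x)^2 + 9.35*sin(x) + 24.0274)*cos(x)/(1.5625*sin(x)^4 + 13.775*sin(x)^3 + 26.0851*sin(x)^2 - 18.8442*sin(x) + 2.9241)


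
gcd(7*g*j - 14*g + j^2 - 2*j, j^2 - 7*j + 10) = j - 2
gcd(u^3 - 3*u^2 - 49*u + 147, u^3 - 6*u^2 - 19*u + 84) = u^2 - 10*u + 21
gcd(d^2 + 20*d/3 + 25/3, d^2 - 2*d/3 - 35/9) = d + 5/3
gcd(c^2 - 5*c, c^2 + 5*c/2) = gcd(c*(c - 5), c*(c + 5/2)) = c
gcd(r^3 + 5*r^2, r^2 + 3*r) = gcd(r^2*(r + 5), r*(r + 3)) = r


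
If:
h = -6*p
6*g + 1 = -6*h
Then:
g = 6*p - 1/6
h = -6*p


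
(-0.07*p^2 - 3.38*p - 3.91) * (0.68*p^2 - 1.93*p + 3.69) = -0.0476*p^4 - 2.1633*p^3 + 3.6063*p^2 - 4.9259*p - 14.4279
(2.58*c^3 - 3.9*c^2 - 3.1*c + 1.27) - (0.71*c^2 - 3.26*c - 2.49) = 2.58*c^3 - 4.61*c^2 + 0.16*c + 3.76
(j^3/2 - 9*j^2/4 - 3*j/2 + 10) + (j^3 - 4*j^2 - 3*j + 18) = 3*j^3/2 - 25*j^2/4 - 9*j/2 + 28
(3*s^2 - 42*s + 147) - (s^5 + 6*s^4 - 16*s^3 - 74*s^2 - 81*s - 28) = -s^5 - 6*s^4 + 16*s^3 + 77*s^2 + 39*s + 175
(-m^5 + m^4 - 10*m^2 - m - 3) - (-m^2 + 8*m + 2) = -m^5 + m^4 - 9*m^2 - 9*m - 5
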